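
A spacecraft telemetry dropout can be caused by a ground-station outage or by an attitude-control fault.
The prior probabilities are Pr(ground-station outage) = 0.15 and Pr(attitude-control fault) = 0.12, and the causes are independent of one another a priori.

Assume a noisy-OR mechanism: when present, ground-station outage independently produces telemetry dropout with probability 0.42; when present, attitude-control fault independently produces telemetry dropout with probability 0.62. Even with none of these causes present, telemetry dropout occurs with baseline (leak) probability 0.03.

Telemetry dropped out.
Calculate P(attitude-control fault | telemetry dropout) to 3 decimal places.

P(attitude-control fault | telemetry dropout) ≈ 0.495

Under noisy-OR, P(telemetry dropout | causes) = 1 − (1−0.03)·∏(1−qᵢ) over the active causes.
Sum P(telemetry dropout|·) weighted by the priors over the 4 (ground-station outage, attitude-control fault) configurations:
  P(telemetry dropout) = 0.03*0.85*0.88 + 0.6314*0.85*0.12 + 0.4374*0.15*0.88 + 0.786212*0.15*0.12
        = 0.022440 + 0.064403 + 0.057737 + 0.014152 = 0.158732
Keeping only the attitude-control fault-present terms gives 0.078555, so
  P(attitude-control fault | telemetry dropout) = 0.078555 / 0.158732 ≈ 0.495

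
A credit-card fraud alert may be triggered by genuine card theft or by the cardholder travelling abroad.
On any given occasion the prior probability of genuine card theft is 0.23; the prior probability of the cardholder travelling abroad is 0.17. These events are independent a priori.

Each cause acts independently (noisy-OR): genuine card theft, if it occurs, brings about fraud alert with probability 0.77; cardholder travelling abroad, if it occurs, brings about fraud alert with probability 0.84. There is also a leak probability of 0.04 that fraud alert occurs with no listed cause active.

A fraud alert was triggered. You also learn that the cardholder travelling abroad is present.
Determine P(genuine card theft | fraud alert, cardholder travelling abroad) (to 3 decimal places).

Under noisy-OR, P(fraud alert | causes) = 1 − (1−0.04)·∏(1−qᵢ) over the active causes.
P(fraud alert | cardholder travelling abroad) = 0.8464*0.77 + 0.964672*0.23 = 0.651728 + 0.221875 = 0.873603
Restricting to configurations with genuine card theft present: 0.964672*0.23 = 0.221875.
So P(genuine card theft | fraud alert, cardholder travelling abroad) = 0.221875/0.873603 ≈ 0.254.

P(genuine card theft | fraud alert, cardholder travelling abroad) ≈ 0.254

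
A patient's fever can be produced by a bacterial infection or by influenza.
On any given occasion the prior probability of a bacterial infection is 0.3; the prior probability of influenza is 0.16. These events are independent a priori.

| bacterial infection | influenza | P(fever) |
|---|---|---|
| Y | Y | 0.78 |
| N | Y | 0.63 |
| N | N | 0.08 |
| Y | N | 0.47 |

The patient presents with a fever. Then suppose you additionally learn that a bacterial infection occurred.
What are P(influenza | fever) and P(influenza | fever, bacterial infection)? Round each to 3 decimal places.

P(influenza | fever) ≈ 0.395; P(influenza | fever, bacterial infection) ≈ 0.240

For the numerator, keep only influenza=true terms: 0.070560 + 0.037440 = 0.108000
Normalizer over all consistent configurations: 0.08·0.7·0.84 + 0.63·0.7·0.16 + 0.47·0.3·0.84 + 0.78·0.3·0.16 = 0.273480
P(influenza | fever) = 0.108000/0.273480 ≈ 0.395

Now also conditioning on bacterial infection=true:
Weight on influenza=true, given the evidence: 0.78*0.16 = 0.124800
Normalizer over all consistent configurations: 0.47*0.84 + 0.78*0.16 = 0.519600
P(influenza | fever, bacterial infection) = 0.124800/0.519600 ≈ 0.240
Conditioning on bacterial infection lowers the posterior on influenza: the classic explaining-away effect in a common-effect structure.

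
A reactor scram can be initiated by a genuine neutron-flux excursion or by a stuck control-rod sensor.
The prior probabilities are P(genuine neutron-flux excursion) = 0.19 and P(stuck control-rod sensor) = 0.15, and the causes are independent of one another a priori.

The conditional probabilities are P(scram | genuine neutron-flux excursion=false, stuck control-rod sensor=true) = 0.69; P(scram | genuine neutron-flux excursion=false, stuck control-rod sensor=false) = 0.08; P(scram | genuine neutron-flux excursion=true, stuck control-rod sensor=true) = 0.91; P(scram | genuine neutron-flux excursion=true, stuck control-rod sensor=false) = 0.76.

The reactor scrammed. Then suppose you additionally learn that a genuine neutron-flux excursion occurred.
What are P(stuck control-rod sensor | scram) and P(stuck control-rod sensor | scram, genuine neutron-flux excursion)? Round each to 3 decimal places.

P(stuck control-rod sensor | scram) ≈ 0.382; P(stuck control-rod sensor | scram, genuine neutron-flux excursion) ≈ 0.174

By total probability over the 4 (genuine neutron-flux excursion, stuck control-rod sensor) configurations:
  P(scram) = 0.08*0.81*0.85 + 0.69*0.81*0.15 + 0.76*0.19*0.85 + 0.91*0.19*0.15
        = 0.055080 + 0.083835 + 0.122740 + 0.025935 = 0.287590
Keeping only the stuck control-rod sensor-present terms gives 0.109770, so
  P(stuck control-rod sensor | scram) = 0.109770 / 0.287590 ≈ 0.382

Now also conditioning on genuine neutron-flux excursion=true:
Weight on stuck control-rod sensor=true, given the evidence: 0.91×0.15 = 0.136500
Denominator P(scram | genuine neutron-flux excursion): 0.76×0.85 + 0.91×0.15 = 0.782500
Posterior = 0.136500 / 0.782500 ≈ 0.174
This is intercausal reasoning (explaining away): once genuine neutron-flux excursion accounts for the scram, stuck control-rod sensor becomes less likely.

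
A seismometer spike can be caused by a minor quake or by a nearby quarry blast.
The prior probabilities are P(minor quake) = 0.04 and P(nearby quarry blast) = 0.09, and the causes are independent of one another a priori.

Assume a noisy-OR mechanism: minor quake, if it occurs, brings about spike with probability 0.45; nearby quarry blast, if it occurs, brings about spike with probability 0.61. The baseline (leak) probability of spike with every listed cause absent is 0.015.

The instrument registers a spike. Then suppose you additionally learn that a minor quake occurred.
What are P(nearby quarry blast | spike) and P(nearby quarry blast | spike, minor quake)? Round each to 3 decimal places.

Under noisy-OR, P(spike | causes) = 1 − (1−0.015)·∏(1−qᵢ) over the active causes.
For the numerator, keep only nearby quarry blast=true terms: 0.053209 + 0.002839 = 0.056048
The normalizing constant is 0.015*0.96*0.91 + 0.61585*0.96*0.09 + 0.45825*0.04*0.91 + 0.788717*0.04*0.09 = 0.085832
P(nearby quarry blast | spike) = 0.056048/0.085832 ≈ 0.653

Now condition on the additional information:
Sum P(spike|·) weighted by the priors over both values of nearby quarry blast:
  P(spike | minor quake) = 0.45825*0.91 + 0.788717*0.09
        = 0.417008 + 0.070985 = 0.487993
Configurations with nearby quarry blast contribute 0.070985, so
  P(nearby quarry blast | spike, minor quake) = 0.070985 / 0.487993 ≈ 0.145

P(nearby quarry blast | spike) ≈ 0.653; P(nearby quarry blast | spike, minor quake) ≈ 0.145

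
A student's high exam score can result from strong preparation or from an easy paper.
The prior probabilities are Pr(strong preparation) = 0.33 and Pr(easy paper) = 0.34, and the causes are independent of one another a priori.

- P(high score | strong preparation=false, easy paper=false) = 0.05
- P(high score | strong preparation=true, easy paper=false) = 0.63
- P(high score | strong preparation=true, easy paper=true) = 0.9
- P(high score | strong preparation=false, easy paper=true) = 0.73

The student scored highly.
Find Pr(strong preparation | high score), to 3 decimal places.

For the numerator, keep only strong preparation=true terms: 0.137214 + 0.100980 = 0.238194
Normalizer over all consistent configurations: 0.05·0.67·0.66 + 0.73·0.67·0.34 + 0.63·0.33·0.66 + 0.9·0.33·0.34 = 0.426598
Posterior = 0.238194 / 0.426598 ≈ 0.558

Pr(strong preparation | high score) ≈ 0.558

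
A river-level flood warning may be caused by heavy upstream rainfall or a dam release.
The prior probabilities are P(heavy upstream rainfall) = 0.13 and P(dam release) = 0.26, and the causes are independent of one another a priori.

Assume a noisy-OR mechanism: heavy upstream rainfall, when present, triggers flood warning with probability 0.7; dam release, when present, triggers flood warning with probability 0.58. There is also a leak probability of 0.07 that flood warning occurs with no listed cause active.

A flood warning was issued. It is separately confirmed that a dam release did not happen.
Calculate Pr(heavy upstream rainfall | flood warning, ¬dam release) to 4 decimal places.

Pr(heavy upstream rainfall | flood warning, ¬dam release) ≈ 0.6062

Under noisy-OR, P(flood warning | causes) = 1 − (1−0.07)·∏(1−qᵢ) over the active causes.
For the numerator, keep only heavy upstream rainfall=true terms: 0.721*0.13 = 0.093730
Normalizer over all consistent configurations: 0.07*0.87 + 0.721*0.13 = 0.154630
P(heavy upstream rainfall | flood warning, ¬dam release) = 0.093730/0.154630 ≈ 0.6062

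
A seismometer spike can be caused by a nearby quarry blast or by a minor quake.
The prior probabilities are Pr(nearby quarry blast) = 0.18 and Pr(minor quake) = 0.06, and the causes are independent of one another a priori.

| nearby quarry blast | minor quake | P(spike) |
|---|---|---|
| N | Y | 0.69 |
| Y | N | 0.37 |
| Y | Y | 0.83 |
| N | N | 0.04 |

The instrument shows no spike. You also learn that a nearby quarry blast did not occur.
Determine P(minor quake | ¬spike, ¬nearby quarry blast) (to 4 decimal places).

For the numerator, keep only minor quake=true terms: 0.31·0.06 = 0.018600
The normalizing constant is 0.96·0.94 + 0.31·0.06 = 0.921000
P(minor quake | ¬spike, ¬nearby quarry blast) = 0.018600/0.921000 ≈ 0.0202

P(minor quake | ¬spike, ¬nearby quarry blast) ≈ 0.0202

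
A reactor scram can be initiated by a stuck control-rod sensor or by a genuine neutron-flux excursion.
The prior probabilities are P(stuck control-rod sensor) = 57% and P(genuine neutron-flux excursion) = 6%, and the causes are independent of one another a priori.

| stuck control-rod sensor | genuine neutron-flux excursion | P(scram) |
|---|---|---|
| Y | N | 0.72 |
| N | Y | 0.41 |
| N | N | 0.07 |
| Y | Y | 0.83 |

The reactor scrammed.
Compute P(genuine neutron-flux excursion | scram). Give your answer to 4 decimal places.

Sum P(scram|·) weighted by the priors over the 4 (stuck control-rod sensor, genuine neutron-flux excursion) configurations:
  P(scram) = 0.07·0.43·0.94 + 0.41·0.43·0.06 + 0.72·0.57·0.94 + 0.83·0.57·0.06
        = 0.028294 + 0.010578 + 0.385776 + 0.028386 = 0.453034
Configurations with genuine neutron-flux excursion contribute 0.038964, so
  P(genuine neutron-flux excursion | scram) = 0.038964 / 0.453034 ≈ 0.0860

P(genuine neutron-flux excursion | scram) ≈ 0.0860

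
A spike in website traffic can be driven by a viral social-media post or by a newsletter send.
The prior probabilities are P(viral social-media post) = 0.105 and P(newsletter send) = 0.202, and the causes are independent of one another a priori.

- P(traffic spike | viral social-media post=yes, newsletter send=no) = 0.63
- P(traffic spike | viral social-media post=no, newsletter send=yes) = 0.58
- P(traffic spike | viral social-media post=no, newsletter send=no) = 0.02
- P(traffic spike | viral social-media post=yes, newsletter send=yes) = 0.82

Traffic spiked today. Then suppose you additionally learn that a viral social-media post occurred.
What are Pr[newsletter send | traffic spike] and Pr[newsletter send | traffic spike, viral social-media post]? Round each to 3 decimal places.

Pr[newsletter send | traffic spike] ≈ 0.646; Pr[newsletter send | traffic spike, viral social-media post] ≈ 0.248

P(traffic spike) = 0.02*0.895*0.798 + 0.58*0.895*0.202 + 0.63*0.105*0.798 + 0.82*0.105*0.202 = 0.014284 + 0.104858 + 0.052788 + 0.017392 = 0.189322
Restricting to configurations with newsletter send present: 0.104858 + 0.017392 = 0.122250.
Hence the posterior is 0.122250/0.189322 ≈ 0.646.

With the extra evidence:
P(traffic spike | viral social-media post) = 0.63×0.798 + 0.82×0.202 = 0.502740 + 0.165640 = 0.668380
The newsletter send-present share is 0.82×0.202 = 0.165640.
So P(newsletter send | traffic spike, viral social-media post) = 0.165640/0.668380 ≈ 0.248.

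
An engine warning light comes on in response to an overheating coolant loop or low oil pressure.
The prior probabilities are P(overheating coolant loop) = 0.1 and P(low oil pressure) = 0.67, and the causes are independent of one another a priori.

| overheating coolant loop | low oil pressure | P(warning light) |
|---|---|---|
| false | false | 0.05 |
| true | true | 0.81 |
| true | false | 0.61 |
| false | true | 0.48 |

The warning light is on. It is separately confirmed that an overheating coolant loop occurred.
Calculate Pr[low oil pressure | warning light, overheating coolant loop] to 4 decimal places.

Pr[low oil pressure | warning light, overheating coolant loop] ≈ 0.7294

P(warning light | overheating coolant loop) = 0.61×0.33 + 0.81×0.67 = 0.201300 + 0.542700 = 0.744000
Of this, 0.542700 comes from 0.81×0.67 (the low oil pressure=true cases).
P(low oil pressure | warning light, overheating coolant loop) = 0.542700 / 0.744000 ≈ 0.7294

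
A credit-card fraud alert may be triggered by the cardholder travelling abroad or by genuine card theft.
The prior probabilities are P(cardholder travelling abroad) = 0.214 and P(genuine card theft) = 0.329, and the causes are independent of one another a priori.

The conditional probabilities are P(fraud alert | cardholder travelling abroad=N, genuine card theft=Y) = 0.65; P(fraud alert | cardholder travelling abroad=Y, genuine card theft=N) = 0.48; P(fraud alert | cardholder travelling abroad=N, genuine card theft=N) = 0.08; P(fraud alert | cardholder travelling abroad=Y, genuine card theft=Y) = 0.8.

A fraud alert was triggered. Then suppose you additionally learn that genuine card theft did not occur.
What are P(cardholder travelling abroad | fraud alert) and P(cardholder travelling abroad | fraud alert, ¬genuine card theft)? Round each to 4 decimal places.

P(fraud alert) = 0.08·0.786·0.671 + 0.65·0.786·0.329 + 0.48·0.214·0.671 + 0.8·0.214·0.329 = 0.042192 + 0.168086 + 0.068925 + 0.056325 = 0.335528
Restricting to configurations with cardholder travelling abroad present: 0.068925 + 0.056325 = 0.125250.
P(cardholder travelling abroad | fraud alert) = 0.125250 / 0.335528 ≈ 0.3733

With the extra evidence:
Numerator (weight on configurations with cardholder travelling abroad): 0.48*0.214 = 0.102720
Denominator P(fraud alert | ¬genuine card theft): 0.08*0.786 + 0.48*0.214 = 0.165600
P(cardholder travelling abroad | fraud alert, ¬genuine card theft) = 0.102720/0.165600 ≈ 0.6203
Ruling out genuine card theft raises the posterior on cardholder travelling abroad — the flip side of explaining away.

P(cardholder travelling abroad | fraud alert) ≈ 0.3733; P(cardholder travelling abroad | fraud alert, ¬genuine card theft) ≈ 0.6203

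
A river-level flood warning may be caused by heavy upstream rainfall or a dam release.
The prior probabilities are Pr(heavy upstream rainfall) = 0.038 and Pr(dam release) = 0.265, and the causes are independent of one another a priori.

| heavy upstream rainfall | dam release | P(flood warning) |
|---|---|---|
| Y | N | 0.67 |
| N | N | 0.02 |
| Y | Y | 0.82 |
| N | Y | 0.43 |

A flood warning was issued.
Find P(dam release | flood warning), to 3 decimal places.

P(dam release | flood warning) ≈ 0.782

For the numerator, keep only dam release=true terms: 0.109620 + 0.008257 = 0.117877
Denominator P(flood warning): 0.02·0.962·0.735 + 0.43·0.962·0.265 + 0.67·0.038·0.735 + 0.82·0.038·0.265 = 0.150731
P(dam release | flood warning) = 0.117877/0.150731 ≈ 0.782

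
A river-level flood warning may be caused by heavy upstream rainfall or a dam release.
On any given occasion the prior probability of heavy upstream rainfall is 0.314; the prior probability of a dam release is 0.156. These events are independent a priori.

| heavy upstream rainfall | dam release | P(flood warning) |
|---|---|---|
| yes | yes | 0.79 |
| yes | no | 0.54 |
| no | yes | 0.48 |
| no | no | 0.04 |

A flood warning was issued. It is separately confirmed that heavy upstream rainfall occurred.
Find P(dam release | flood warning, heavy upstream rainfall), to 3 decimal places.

P(dam release | flood warning, heavy upstream rainfall) ≈ 0.213

Enumerate both values of dam release and weight by the priors:
  P(flood warning | heavy upstream rainfall) = 0.54*0.844 + 0.79*0.156
        = 0.455760 + 0.123240 = 0.579000
The terms with dam release present sum to 0.123240, so
  P(dam release | flood warning, heavy upstream rainfall) = 0.123240 / 0.579000 ≈ 0.213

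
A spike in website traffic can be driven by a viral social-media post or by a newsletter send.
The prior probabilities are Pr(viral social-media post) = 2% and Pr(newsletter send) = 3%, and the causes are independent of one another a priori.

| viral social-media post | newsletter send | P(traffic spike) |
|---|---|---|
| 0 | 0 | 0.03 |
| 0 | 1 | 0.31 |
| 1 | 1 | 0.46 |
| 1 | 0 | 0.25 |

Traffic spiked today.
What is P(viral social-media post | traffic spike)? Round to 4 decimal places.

Numerator (weight on configurations with viral social-media post): 0.004850 + 0.000276 = 0.005126
The normalizing constant is 0.03·0.98·0.97 + 0.31·0.98·0.03 + 0.25·0.02·0.97 + 0.46·0.02·0.03 = 0.042758
P(viral social-media post | traffic spike) = 0.005126/0.042758 ≈ 0.1199

P(viral social-media post | traffic spike) ≈ 0.1199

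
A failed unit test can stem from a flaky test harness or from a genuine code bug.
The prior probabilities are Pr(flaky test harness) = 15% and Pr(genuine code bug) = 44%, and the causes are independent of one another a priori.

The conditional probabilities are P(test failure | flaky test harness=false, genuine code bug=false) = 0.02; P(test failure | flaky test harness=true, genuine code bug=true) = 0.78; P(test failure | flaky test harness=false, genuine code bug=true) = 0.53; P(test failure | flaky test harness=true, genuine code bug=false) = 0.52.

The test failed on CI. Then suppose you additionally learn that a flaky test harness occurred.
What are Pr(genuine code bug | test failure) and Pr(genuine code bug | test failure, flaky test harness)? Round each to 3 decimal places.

Pr(genuine code bug | test failure) ≈ 0.824; Pr(genuine code bug | test failure, flaky test harness) ≈ 0.541

Numerator (weight on configurations with genuine code bug): 0.198220 + 0.051480 = 0.249700
Normalizer over all consistent configurations: 0.02·0.85·0.56 + 0.53·0.85·0.44 + 0.52·0.15·0.56 + 0.78·0.15·0.44 = 0.302900
P(genuine code bug | test failure) = 0.249700/0.302900 ≈ 0.824

Now condition on the additional information:
Weight on genuine code bug=true, given the evidence: 0.78*0.44 = 0.343200
Normalizer over all consistent configurations: 0.52*0.56 + 0.78*0.44 = 0.634400
P(genuine code bug | test failure, flaky test harness) = 0.343200/0.634400 ≈ 0.541
This is intercausal reasoning (explaining away): once flaky test harness accounts for the test failure, genuine code bug becomes less likely.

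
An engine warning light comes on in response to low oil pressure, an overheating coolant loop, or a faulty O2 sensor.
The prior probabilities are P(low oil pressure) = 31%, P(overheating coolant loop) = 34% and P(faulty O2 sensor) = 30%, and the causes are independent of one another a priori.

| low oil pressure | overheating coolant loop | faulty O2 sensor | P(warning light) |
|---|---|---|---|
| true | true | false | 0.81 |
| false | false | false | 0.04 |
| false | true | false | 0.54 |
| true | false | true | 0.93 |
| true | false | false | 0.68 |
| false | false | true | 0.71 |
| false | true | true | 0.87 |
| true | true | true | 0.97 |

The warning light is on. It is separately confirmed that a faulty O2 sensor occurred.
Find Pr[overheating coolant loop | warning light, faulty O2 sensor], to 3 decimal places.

Pr[overheating coolant loop | warning light, faulty O2 sensor] ≈ 0.374

P(warning light | faulty O2 sensor) = 0.71·0.69·0.66 + 0.87·0.69·0.34 + 0.93·0.31·0.66 + 0.97·0.31·0.34 = 0.323334 + 0.204102 + 0.190278 + 0.102238 = 0.819952
Restricting to configurations with overheating coolant loop present: 0.204102 + 0.102238 = 0.306340.
Hence the posterior is 0.306340/0.819952 ≈ 0.374.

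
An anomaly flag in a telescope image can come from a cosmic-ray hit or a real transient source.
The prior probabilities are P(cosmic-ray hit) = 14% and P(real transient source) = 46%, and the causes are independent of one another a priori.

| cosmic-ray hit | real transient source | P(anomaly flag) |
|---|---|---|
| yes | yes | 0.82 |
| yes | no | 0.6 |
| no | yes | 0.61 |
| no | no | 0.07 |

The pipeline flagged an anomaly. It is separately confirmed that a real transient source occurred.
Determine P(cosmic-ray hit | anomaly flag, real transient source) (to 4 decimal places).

P(cosmic-ray hit | anomaly flag, real transient source) ≈ 0.1795

P(anomaly flag | real transient source) = 0.61*0.86 + 0.82*0.14 = 0.524600 + 0.114800 = 0.639400
Restricting to configurations with cosmic-ray hit present: 0.82*0.14 = 0.114800.
Hence the posterior is 0.114800/0.639400 ≈ 0.1795.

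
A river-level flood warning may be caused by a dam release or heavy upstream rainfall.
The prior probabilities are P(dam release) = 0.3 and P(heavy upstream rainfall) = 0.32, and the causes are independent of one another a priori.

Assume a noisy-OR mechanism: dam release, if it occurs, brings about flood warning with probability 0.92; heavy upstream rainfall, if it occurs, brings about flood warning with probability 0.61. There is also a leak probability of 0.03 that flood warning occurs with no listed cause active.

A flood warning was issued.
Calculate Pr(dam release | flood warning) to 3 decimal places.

Pr(dam release | flood warning) ≈ 0.647

Under noisy-OR, P(flood warning | causes) = 1 − (1−0.03)·∏(1−qᵢ) over the active causes.
Sum P(flood warning|·) weighted by the priors over the 4 (dam release, heavy upstream rainfall) configurations:
  P(flood warning) = 0.03*0.7*0.68 + 0.6217*0.7*0.32 + 0.9224*0.3*0.68 + 0.969736*0.3*0.32
        = 0.014280 + 0.139261 + 0.188170 + 0.093095 = 0.434806
The terms with dam release present sum to 0.281265, so
  P(dam release | flood warning) = 0.281265 / 0.434806 ≈ 0.647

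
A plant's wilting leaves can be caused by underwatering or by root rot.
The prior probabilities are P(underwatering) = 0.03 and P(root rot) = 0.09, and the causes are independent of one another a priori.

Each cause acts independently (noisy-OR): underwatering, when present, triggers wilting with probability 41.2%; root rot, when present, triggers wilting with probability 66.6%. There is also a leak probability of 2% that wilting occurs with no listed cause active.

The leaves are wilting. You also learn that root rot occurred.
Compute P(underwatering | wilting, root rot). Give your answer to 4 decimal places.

Under noisy-OR, P(wilting | causes) = 1 − (1−0.02)·∏(1−qᵢ) over the active causes.
P(wilting | root rot) = 0.67268*0.97 + 0.807536*0.03 = 0.652500 + 0.024226 = 0.676726
Restricting to configurations with underwatering present: 0.807536*0.03 = 0.024226.
P(underwatering | wilting, root rot) = 0.024226 / 0.676726 ≈ 0.0358

P(underwatering | wilting, root rot) ≈ 0.0358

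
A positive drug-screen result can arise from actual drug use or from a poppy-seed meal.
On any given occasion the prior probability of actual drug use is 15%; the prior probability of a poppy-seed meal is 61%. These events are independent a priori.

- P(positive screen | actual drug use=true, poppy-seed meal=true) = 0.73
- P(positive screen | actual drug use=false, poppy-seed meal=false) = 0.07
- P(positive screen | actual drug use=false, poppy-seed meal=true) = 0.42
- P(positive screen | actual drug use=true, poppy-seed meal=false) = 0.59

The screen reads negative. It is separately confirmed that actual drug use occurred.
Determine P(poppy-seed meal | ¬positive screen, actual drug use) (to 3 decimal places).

P(poppy-seed meal | ¬positive screen, actual drug use) ≈ 0.507

Weight on poppy-seed meal=true, given the evidence: 0.27×0.61 = 0.164700
Denominator P(¬positive screen | actual drug use): 0.41×0.39 + 0.27×0.61 = 0.324600
P(poppy-seed meal | ¬positive screen, actual drug use) = 0.164700/0.324600 ≈ 0.507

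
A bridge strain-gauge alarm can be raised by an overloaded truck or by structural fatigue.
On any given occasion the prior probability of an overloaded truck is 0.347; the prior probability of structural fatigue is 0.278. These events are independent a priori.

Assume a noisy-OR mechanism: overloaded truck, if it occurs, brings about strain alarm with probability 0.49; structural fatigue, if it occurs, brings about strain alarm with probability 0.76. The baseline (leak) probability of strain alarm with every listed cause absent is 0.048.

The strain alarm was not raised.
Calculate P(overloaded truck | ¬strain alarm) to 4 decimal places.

P(overloaded truck | ¬strain alarm) ≈ 0.2132

Under noisy-OR, P(strain alarm | causes) = 1 − (1−0.048)·∏(1−qᵢ) over the active causes.
Weight on overloaded truck=true, given the evidence: 0.121639 + 0.011241 = 0.132880
Normalizer over all consistent configurations: 0.952×0.653×0.722 + 0.22848×0.653×0.278 + 0.48552×0.347×0.722 + 0.116525×0.347×0.278 = 0.623193
Posterior = 0.132880 / 0.623193 ≈ 0.2132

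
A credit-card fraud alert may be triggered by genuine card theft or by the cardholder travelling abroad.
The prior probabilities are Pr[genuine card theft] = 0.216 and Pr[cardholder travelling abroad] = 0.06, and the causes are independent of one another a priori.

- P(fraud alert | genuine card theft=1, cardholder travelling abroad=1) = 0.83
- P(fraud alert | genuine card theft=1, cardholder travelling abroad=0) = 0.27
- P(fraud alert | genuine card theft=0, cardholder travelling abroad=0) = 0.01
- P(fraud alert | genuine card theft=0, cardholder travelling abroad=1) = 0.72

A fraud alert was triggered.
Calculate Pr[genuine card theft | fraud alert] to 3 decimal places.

Sum P(fraud alert|·) weighted by the priors over the 4 (genuine card theft, cardholder travelling abroad) configurations:
  P(fraud alert) = 0.01*0.784*0.94 + 0.72*0.784*0.06 + 0.27*0.216*0.94 + 0.83*0.216*0.06
        = 0.007370 + 0.033869 + 0.054821 + 0.010757 = 0.106817
Keeping only the genuine card theft-present terms gives 0.065578, so
  P(genuine card theft | fraud alert) = 0.065578 / 0.106817 ≈ 0.614

Pr[genuine card theft | fraud alert] ≈ 0.614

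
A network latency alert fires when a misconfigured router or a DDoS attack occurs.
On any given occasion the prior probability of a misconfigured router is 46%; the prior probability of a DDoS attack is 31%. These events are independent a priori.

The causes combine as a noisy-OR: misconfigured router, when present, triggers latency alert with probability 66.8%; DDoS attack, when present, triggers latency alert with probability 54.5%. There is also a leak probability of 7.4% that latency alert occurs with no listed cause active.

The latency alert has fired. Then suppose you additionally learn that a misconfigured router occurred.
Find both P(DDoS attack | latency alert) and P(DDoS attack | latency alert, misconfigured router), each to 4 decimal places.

Under noisy-OR, P(latency alert | causes) = 1 − (1−0.074)·∏(1−qᵢ) over the active causes.
By total probability over the 4 (misconfigured router, DDoS attack) configurations:
  P(latency alert) = 0.074×0.54×0.69 + 0.57867×0.54×0.31 + 0.692568×0.46×0.69 + 0.860118×0.46×0.31
        = 0.027572 + 0.096869 + 0.219821 + 0.122653 = 0.466915
Configurations with DDoS attack contribute 0.219522, so
  P(DDoS attack | latency alert) = 0.219522 / 0.466915 ≈ 0.4702

Now condition on the additional information:
By total probability over both values of DDoS attack:
  P(latency alert | misconfigured router) = 0.692568×0.69 + 0.860118×0.31
        = 0.477872 + 0.266637 = 0.744509
Keeping only the DDoS attack-present terms gives 0.266637, so
  P(DDoS attack | latency alert, misconfigured router) = 0.266637 / 0.744509 ≈ 0.3581
This is intercausal reasoning (explaining away): once misconfigured router accounts for the latency alert, DDoS attack becomes less likely.

P(DDoS attack | latency alert) ≈ 0.4702; P(DDoS attack | latency alert, misconfigured router) ≈ 0.3581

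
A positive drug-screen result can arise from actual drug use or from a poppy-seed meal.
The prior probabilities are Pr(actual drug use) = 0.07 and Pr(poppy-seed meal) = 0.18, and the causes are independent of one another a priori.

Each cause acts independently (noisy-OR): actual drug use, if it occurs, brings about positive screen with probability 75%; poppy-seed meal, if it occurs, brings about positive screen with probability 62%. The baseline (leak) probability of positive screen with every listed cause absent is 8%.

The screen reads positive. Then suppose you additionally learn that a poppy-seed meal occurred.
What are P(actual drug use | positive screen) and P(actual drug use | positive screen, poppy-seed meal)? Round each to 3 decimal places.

P(actual drug use | positive screen) ≈ 0.247; P(actual drug use | positive screen, poppy-seed meal) ≈ 0.096

Under noisy-OR, P(positive screen | causes) = 1 − (1−0.08)·∏(1−qᵢ) over the active causes.
Weight on actual drug use=true, given the evidence: 0.044198 + 0.011499 = 0.055697
The normalizing constant is 0.08·0.93·0.82 + 0.6504·0.93·0.18 + 0.77·0.07·0.82 + 0.9126·0.07·0.18 = 0.225582
Posterior = 0.055697 / 0.225582 ≈ 0.247

Now also conditioning on poppy-seed meal=true:
P(positive screen | poppy-seed meal) = 0.6504*0.93 + 0.9126*0.07 = 0.604872 + 0.063882 = 0.668754
Restricting to configurations with actual drug use present: 0.9126*0.07 = 0.063882.
P(actual drug use | positive screen, poppy-seed meal) = 0.063882 / 0.668754 ≈ 0.096
— poppy-seed meal explains away the evidence for actual drug use.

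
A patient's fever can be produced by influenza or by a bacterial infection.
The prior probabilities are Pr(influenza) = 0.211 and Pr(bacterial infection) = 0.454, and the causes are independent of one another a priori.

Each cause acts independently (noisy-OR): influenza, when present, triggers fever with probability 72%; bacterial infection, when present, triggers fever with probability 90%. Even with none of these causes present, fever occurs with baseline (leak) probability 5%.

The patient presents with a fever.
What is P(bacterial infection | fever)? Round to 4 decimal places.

Under noisy-OR, P(fever | causes) = 1 − (1−0.05)·∏(1−qᵢ) over the active causes.
P(fever) = 0.05×0.789×0.546 + 0.905×0.789×0.454 + 0.734×0.211×0.546 + 0.9734×0.211×0.454 = 0.021540 + 0.324176 + 0.084561 + 0.093246 = 0.523523
Restricting to configurations with bacterial infection present: 0.324176 + 0.093246 = 0.417422.
P(bacterial infection | fever) = 0.417422 / 0.523523 ≈ 0.7973

P(bacterial infection | fever) ≈ 0.7973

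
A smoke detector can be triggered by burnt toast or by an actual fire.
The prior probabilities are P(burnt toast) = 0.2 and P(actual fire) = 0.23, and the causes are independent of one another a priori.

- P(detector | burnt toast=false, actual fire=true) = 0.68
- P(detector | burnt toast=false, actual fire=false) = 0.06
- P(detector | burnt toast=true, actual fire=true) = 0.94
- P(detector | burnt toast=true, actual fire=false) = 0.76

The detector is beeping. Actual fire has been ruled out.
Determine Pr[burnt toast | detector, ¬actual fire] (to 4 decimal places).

Pr[burnt toast | detector, ¬actual fire] ≈ 0.7600

P(detector | ¬actual fire) = 0.06·0.8 + 0.76·0.2 = 0.048000 + 0.152000 = 0.200000
Of this, 0.152000 comes from 0.76·0.2 (the burnt toast=true cases).
Hence the posterior is 0.152000/0.200000 ≈ 0.7600.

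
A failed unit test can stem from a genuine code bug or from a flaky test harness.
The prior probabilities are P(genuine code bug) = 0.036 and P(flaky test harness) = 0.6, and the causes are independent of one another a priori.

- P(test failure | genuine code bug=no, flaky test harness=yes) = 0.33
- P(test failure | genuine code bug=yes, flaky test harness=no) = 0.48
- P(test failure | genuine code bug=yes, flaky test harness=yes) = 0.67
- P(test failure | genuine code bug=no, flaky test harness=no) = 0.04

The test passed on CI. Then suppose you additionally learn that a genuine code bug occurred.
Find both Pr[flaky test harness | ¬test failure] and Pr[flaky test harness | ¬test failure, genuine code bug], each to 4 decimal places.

Pr[flaky test harness | ¬test failure] ≈ 0.5110; Pr[flaky test harness | ¬test failure, genuine code bug] ≈ 0.4877

By total probability over the 4 (genuine code bug, flaky test harness) configurations:
  P(¬test failure) = 0.96*0.964*0.4 + 0.67*0.964*0.6 + 0.52*0.036*0.4 + 0.33*0.036*0.6
        = 0.370176 + 0.387528 + 0.007488 + 0.007128 = 0.772320
The terms with flaky test harness present sum to 0.394656, so
  P(flaky test harness | ¬test failure) = 0.394656 / 0.772320 ≈ 0.5110

With the extra evidence:
By total probability over both values of flaky test harness:
  P(¬test failure | genuine code bug) = 0.52×0.4 + 0.33×0.6
        = 0.208000 + 0.198000 = 0.406000
Configurations with flaky test harness contribute 0.198000, so
  P(flaky test harness | ¬test failure, genuine code bug) = 0.198000 / 0.406000 ≈ 0.4877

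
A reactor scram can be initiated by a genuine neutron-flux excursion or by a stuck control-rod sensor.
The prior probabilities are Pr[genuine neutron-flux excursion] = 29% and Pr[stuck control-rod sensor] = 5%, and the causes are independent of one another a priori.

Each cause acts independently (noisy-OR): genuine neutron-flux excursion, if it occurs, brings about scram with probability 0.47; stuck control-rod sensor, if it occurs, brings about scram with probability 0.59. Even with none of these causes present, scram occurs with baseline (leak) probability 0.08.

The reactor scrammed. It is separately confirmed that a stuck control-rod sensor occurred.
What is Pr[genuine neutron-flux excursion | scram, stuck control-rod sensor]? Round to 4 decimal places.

Pr[genuine neutron-flux excursion | scram, stuck control-rod sensor] ≈ 0.3441

Under noisy-OR, P(scram | causes) = 1 − (1−0.08)·∏(1−qᵢ) over the active causes.
Enumerate both values of genuine neutron-flux excursion and weight by the priors:
  P(scram | stuck control-rod sensor) = 0.6228*0.71 + 0.800084*0.29
        = 0.442188 + 0.232024 = 0.674212
Keeping only the genuine neutron-flux excursion-present terms gives 0.232024, so
  P(genuine neutron-flux excursion | scram, stuck control-rod sensor) = 0.232024 / 0.674212 ≈ 0.3441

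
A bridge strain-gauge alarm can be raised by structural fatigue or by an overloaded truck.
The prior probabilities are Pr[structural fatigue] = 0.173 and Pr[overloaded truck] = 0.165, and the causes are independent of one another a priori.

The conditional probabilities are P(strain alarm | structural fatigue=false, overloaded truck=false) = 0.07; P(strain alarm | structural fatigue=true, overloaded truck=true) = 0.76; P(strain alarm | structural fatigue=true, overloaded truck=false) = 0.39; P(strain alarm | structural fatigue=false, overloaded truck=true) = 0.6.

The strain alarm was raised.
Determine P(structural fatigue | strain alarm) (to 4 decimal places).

By total probability over the 4 (structural fatigue, overloaded truck) configurations:
  P(strain alarm) = 0.07*0.827*0.835 + 0.6*0.827*0.165 + 0.39*0.173*0.835 + 0.76*0.173*0.165
        = 0.048338 + 0.081873 + 0.056337 + 0.021694 = 0.208242
Configurations with structural fatigue contribute 0.078031, so
  P(structural fatigue | strain alarm) = 0.078031 / 0.208242 ≈ 0.3747

P(structural fatigue | strain alarm) ≈ 0.3747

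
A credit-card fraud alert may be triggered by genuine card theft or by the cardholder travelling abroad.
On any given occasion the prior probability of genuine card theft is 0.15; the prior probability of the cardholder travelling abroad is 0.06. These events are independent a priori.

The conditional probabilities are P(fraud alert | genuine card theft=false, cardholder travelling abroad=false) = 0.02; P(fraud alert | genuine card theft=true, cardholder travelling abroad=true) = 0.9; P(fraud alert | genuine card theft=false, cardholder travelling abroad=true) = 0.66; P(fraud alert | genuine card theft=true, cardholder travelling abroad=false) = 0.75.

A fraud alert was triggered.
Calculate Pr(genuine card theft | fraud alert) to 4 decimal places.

Pr(genuine card theft | fraud alert) ≈ 0.6964

Enumerate the 4 (genuine card theft, cardholder travelling abroad) configurations and weight by the priors:
  P(fraud alert) = 0.02*0.85*0.94 + 0.66*0.85*0.06 + 0.75*0.15*0.94 + 0.9*0.15*0.06
        = 0.015980 + 0.033660 + 0.105750 + 0.008100 = 0.163490
Keeping only the genuine card theft-present terms gives 0.113850, so
  P(genuine card theft | fraud alert) = 0.113850 / 0.163490 ≈ 0.6964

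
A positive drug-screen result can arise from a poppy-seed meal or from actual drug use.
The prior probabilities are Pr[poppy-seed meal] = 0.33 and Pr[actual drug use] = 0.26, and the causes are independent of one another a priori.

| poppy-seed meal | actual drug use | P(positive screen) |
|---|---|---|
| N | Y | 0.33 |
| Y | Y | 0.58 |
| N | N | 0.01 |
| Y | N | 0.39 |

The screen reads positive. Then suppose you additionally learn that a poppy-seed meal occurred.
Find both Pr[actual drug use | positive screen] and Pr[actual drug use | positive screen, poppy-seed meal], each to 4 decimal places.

Pr[actual drug use | positive screen] ≈ 0.5170; Pr[actual drug use | positive screen, poppy-seed meal] ≈ 0.3432

By total probability over the 4 (poppy-seed meal, actual drug use) configurations:
  P(positive screen) = 0.01×0.67×0.74 + 0.33×0.67×0.26 + 0.39×0.33×0.74 + 0.58×0.33×0.26
        = 0.004958 + 0.057486 + 0.095238 + 0.049764 = 0.207446
Configurations with actual drug use contribute 0.107250, so
  P(actual drug use | positive screen) = 0.107250 / 0.207446 ≈ 0.5170

With the extra evidence:
Sum P(positive screen|·) weighted by the priors over both values of actual drug use:
  P(positive screen | poppy-seed meal) = 0.39·0.74 + 0.58·0.26
        = 0.288600 + 0.150800 = 0.439400
Keeping only the actual drug use-present terms gives 0.150800, so
  P(actual drug use | positive screen, poppy-seed meal) = 0.150800 / 0.439400 ≈ 0.3432
This is intercausal reasoning (explaining away): once poppy-seed meal accounts for the positive screen, actual drug use becomes less likely.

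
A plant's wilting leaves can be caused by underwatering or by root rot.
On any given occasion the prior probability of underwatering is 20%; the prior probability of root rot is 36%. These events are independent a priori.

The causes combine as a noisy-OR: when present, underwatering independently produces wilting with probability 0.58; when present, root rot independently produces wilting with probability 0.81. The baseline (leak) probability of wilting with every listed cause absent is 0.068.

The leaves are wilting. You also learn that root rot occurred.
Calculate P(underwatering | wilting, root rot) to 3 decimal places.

P(underwatering | wilting, root rot) ≈ 0.219

Under noisy-OR, P(wilting | causes) = 1 − (1−0.068)·∏(1−qᵢ) over the active causes.
By total probability over both values of underwatering:
  P(wilting | root rot) = 0.82292*0.8 + 0.925626*0.2
        = 0.658336 + 0.185125 = 0.843461
Configurations with underwatering contribute 0.185125, so
  P(underwatering | wilting, root rot) = 0.185125 / 0.843461 ≈ 0.219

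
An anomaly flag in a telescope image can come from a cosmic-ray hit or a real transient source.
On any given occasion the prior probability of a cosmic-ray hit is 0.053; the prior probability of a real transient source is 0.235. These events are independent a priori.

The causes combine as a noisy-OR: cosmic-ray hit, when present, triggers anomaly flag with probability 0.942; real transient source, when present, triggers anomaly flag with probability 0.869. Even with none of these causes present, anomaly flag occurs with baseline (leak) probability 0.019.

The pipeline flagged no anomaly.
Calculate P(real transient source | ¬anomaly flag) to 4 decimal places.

Under noisy-OR, P(anomaly flag | causes) = 1 − (1−0.019)·∏(1−qᵢ) over the active causes.
Weight on real transient source=true, given the evidence: 0.028599 + 0.000093 = 0.028692
Denominator P(¬anomaly flag): 0.981×0.947×0.765 + 0.128511×0.947×0.235 + 0.056898×0.053×0.765 + 0.007454×0.053×0.235 = 0.741689
Posterior = 0.028692 / 0.741689 ≈ 0.0387

P(real transient source | ¬anomaly flag) ≈ 0.0387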